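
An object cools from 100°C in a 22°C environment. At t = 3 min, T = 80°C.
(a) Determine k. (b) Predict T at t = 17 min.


Newton's law: T(t) = T_a + (T₀ - T_a)e^(-kt).
(a) Use T(3) = 80: (80 - 22)/(100 - 22) = e^(-k·3), so k = -ln(0.744)/3 ≈ 0.0988.
(b) Apply k to t = 17: T(17) = 22 + (78)e^(-1.679) ≈ 36.6°C.


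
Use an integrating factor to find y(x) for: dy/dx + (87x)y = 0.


P(x) = 87x ⇒ μ = e^((87/2)x²).
Q(x) = 0 so μ y is constant: y = Ce^(-(87/2)x²).


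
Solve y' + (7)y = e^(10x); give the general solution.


P(x) = 7 ⇒ μ = e^(7x).
(μ y)' = e^(17x) ⇒ μ y = e^(17x)/17 + C.
Divide by μ: y = (1/17)e^(10x) + Ce^(-7x).


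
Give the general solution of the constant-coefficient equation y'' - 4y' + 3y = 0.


Characteristic equation: r² - 4r + 3 = 0.
Factor: (r - 1)(r - 3) = 0 ⇒ r = 1, 3 (distinct real).
General solution: y = C₁e^(x) + C₂e^(3x).


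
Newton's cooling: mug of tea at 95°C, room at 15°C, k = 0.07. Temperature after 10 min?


Newton's law: dT/dt = -k(T - T_a) has solution T(t) = T_a + (T₀ - T_a)e^(-kt).
Plug in T_a = 15, T₀ = 95, k = 0.07, t = 10: T(10) = 15 + (80)e^(-0.70) ≈ 54.7°C.


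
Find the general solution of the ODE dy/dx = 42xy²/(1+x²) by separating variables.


Separate: dy/y² = 42x/(1+x²) dx.
Integrate LHS: ∫ dy/y² = -1/y.
Integrate RHS via u = 1+x²: 21ln(1+x²) + C.
Result: -1/y = 21ln(1+x²) + C.


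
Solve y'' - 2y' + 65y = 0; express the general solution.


Characteristic equation: r² - 2r + 65 = 0.
Discriminant is negative; roots r = 1 ± 8i (complex conjugate pair).
General solution uses e^(α x)(C₁ cos(β x) + C₂ sin(β x)): y = e^(x)(C₁cos(8x) + C₂sin(8x)).


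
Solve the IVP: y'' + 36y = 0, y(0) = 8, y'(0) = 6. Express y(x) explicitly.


Characteristic roots of r² + 36 = 0 are ±6i, so y = C₁cos(6x) + C₂sin(6x).
Apply y(0) = 8: C₁ = 8. Differentiate and apply y'(0) = 6: 6·C₂ = 6, so C₂ = 1.
Particular solution: y = 8cos(6x) + sin(6x).


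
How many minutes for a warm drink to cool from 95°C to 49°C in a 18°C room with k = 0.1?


From T(t) = T_a + (T₀ - T_a)e^(-kt), set T(t) = 49:
(49 - 18) / (95 - 18) = e^(-0.1t), so t = -ln(0.403)/0.1 ≈ 9.1 minutes.


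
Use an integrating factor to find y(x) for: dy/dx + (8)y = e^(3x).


P(x) = 8 ⇒ μ = e^(8x).
(μ y)' = e^(11x) ⇒ μ y = e^(11x)/11 + C.
Divide by μ: y = (1/11)e^(3x) + Ce^(-8x).


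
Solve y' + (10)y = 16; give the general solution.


P(x) = 10, Q(x) = 16; integrating factor μ = e^(10x).
(μ y)' = 16e^(10x) ⇒ μ y = (8/5)e^(10x) + C.
Divide by μ: y = 8/5 + Ce^(-10x).


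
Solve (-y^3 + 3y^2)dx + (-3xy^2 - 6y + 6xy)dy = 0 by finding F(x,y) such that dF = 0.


Check exactness: ∂M/∂y = -3y^2 + 6y and ∂N/∂x = -3y^2 + 6y; equal, so the equation is exact.
Integrate M with respect to x (treating y as constant): ∫M dx = -xy^3 + 3xy^2 + h(y).
Differentiate w.r.t. y and set equal to N: the x-dependent terms already match, leaving h'(y) = -6y. Integrate: h(y) = -3y^2.
So F(x,y) = -xy^3 - 3y^2 + 3xy^2.
General solution: -xy^3 - 3y^2 + 3xy^2 = C.


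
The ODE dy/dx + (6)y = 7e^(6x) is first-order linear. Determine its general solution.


P(x) = 6 ⇒ μ = e^(6x).
(μ y)' = 7e^(12x) ⇒ μ y = (7/12)e^(12x) + C.
Divide by μ: y = (7/12)e^(6x) + Ce^(-6x).


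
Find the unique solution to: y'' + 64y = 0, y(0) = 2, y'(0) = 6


Characteristic roots of r² + 64 = 0 are ±8i, so y = C₁cos(8x) + C₂sin(8x).
Apply y(0) = 2: C₁ = 2. Differentiate and apply y'(0) = 6: 8·C₂ = 6, so C₂ = 3/4.
Particular solution: y = 2cos(8x) + (3/4)sin(8x).


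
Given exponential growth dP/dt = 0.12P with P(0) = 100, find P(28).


The ODE dP/dt = 0.12P has solution P(t) = P(0)e^(0.12t).
Substitute P(0) = 100 and t = 28: P(28) = 100 e^(3.36) ≈ 2879.


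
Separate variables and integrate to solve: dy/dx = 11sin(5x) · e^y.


Separate: e^(-y) dy = 11sin(5x) dx.
Integrate: -e^(-y) = -(11/5)cos(5x) + C₀.
Rearrange: e^(-y) = (11/5)cos(5x) + C.


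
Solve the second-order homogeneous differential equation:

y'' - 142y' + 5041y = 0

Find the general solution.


Characteristic equation: r² - 142r + 5041 = 0, i.e. (r - 71)² = 0.
Repeated root r = 71; include an x factor for the second linearly independent solution.
General solution: y = (C₁ + C₂x)e^(71x).


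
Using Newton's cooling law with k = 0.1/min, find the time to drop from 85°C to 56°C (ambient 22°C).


From T(t) = T_a + (T₀ - T_a)e^(-kt), set T(t) = 56:
(56 - 22) / (85 - 22) = e^(-0.1t), so t = -ln(0.540)/0.1 ≈ 6.2 minutes.


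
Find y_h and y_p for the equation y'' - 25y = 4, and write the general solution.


Characteristic roots of r² - 25 = 0 are -5, 5.
y_h = C₁e^(-5x) + C₂e^(5x).
Forcing exponent 0 is not a characteristic root; try y_p = A.
Substitute: A·(0 + (0)·0 + (-25)) = A·-25 = 4, so A = -4/25.
General solution: y = C₁e^(-5x) + C₂e^(5x) - 4/25.


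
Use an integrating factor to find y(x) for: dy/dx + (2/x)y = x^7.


P(x) = 2/x ⇒ μ = x^2.
(x^2 y)' = x^9 ⇒ x^2 y = x^10/(10) + C.
Solve for y: y = (1/10)x^8 + C/x^2.


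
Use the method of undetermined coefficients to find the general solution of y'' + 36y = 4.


Homogeneous part: r² + 36 = 0 ⇒ r = ±6i, so y_h = C₁cos(6x) + C₂sin(6x).
Try constant y_p = A; plug in: 36A = 4 ⇒ A = 1/9.
General solution: y = C₁cos(6x) + C₂sin(6x) + 1/9.


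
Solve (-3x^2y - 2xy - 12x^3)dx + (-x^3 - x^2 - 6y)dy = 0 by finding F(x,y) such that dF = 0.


Check exactness: ∂M/∂y = -3x^2 - 2x and ∂N/∂x = -3x^2 - 2x; equal, so the equation is exact.
Integrate M with respect to x (treating y as constant): ∫M dx = -x^3y - x^2y - 3x^4 + h(y).
Differentiate w.r.t. y and set equal to N: the x-dependent terms already match, leaving h'(y) = -6y. Integrate: h(y) = -3y^2.
So F(x,y) = -x^3y - x^2y - 3x^4 - 3y^2.
General solution: -x^3y - x^2y - 3x^4 - 3y^2 = C.


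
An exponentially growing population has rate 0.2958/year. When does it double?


Exponential growth: P(t) = P₀ e^(0.2958t). Set P(t)/P₀ = 2: e^(0.2958t) = 2.
Solve: t = ln(2)/0.2958 ≈ 2.34 years.


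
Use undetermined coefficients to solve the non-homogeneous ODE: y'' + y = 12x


Homogeneous: r² + 1 = 0 ⇒ r = ±1i, y_h = C₁cos(x) + C₂sin(x).
Polynomial forcing; try y_p = Ax + B. Then y_p'' + 1 y_p = 1(Ax + B) = 12x, so B = 0 and A = 12.
General solution: y = C₁cos(x) + C₂sin(x) + 12x.


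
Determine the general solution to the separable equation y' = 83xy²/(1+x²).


Separate: dy/y² = 83x/(1+x²) dx.
Integrate LHS: ∫ dy/y² = -1/y.
Integrate RHS via u = 1+x²: (83/2)ln(1+x²) + C.
Result: -1/y = (83/2)ln(1+x²) + C.


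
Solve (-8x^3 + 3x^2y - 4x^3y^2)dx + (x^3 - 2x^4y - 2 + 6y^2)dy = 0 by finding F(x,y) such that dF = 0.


Check exactness: ∂M/∂y = 3x^2 - 8x^3y and ∂N/∂x = 3x^2 - 8x^3y; equal, so the equation is exact.
Integrate M with respect to x (treating y as constant): ∫M dx = -2x^4 + x^3y - x^4y^2 + h(y).
Differentiate w.r.t. y and set equal to N: the x-dependent terms already match, leaving h'(y) = -2 + 6y^2. Integrate: h(y) = -2y + 2y^3.
So F(x,y) = -2x^4 + x^3y - x^4y^2 - 2y + 2y^3.
General solution: -2x^4 + x^3y - x^4y^2 - 2y + 2y^3 = C.


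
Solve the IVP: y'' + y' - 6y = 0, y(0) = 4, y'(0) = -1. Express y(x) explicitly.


Characteristic roots of r² + r - 6 = 0 are -3, 2.
General solution y = c₁ e^(-3x) + c₂ e^(2x).
Apply y(0) = 4: c₁ + c₂ = 4. Apply y'(0) = -1: -3 c₁ + 2 c₂ = -1.
Solve: c₁ = 9/5, c₂ = 11/5.
Particular solution: y = (9/5)e^(-3x) + (11/5)e^(2x).


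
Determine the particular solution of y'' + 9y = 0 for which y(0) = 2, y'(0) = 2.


Characteristic roots of r² + 9 = 0 are ±3i, so y = C₁cos(3x) + C₂sin(3x).
Apply y(0) = 2: C₁ = 2. Differentiate and apply y'(0) = 2: 3·C₂ = 2, so C₂ = 2/3.
Particular solution: y = 2cos(3x) + (2/3)sin(3x).


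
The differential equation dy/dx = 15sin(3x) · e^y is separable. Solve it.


Separate: e^(-y) dy = 15sin(3x) dx.
Integrate: -e^(-y) = -5cos(3x) + C₀.
Rearrange: e^(-y) = 5cos(3x) + C.


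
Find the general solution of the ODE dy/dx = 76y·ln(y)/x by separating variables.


Separate: dy/[y ln(y)] = 76 dx/x.
Substitute u = ln(y): du/u = 76 dx/x.
Integrate: ln|ln(y)| = 76ln|x| + C₀, hence ln(y) = C·x^76.


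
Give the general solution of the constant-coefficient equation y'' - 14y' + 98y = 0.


Characteristic equation: r² - 14r + 98 = 0.
Discriminant is negative; roots r = 7 ± 7i (complex conjugate pair).
General solution uses e^(α x)(C₁ cos(β x) + C₂ sin(β x)): y = e^(7x)(C₁cos(7x) + C₂sin(7x)).


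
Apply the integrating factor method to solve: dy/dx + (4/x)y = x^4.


P(x) = 4/x ⇒ μ = x^4.
(x^4 y)' = x^8 ⇒ x^4 y = x^9/(9) + C.
Solve for y: y = (1/9)x^5 + C/x^4.


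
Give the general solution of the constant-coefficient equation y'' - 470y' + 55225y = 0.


Characteristic equation: r² - 470r + 55225 = 0, i.e. (r - 235)² = 0.
Repeated root r = 235; include an x factor for the second linearly independent solution.
General solution: y = (C₁ + C₂x)e^(235x).


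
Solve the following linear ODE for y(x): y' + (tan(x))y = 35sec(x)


P(x) = tan(x) ⇒ μ = e^(∫tan(x)dx) = sec(x).
(sec(x) y)' = 35sec²(x) ⇒ sec(x) y = 35tan(x) + C.
Multiply by cos(x): y = 35sin(x) + C·cos(x).


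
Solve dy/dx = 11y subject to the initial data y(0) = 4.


General solution of y' = 11y is y = Ce^(11x).
Apply y(0) = 4: C = 4.
Particular solution: y = 4e^(11x).


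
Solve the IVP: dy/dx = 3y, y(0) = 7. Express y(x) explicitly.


General solution of y' = 3y is y = Ce^(3x).
Apply y(0) = 7: C = 7.
Particular solution: y = 7e^(3x).


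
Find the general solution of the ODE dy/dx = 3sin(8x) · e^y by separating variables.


Separate: e^(-y) dy = 3sin(8x) dx.
Integrate: -e^(-y) = -(3/8)cos(8x) + C₀.
Rearrange: e^(-y) = (3/8)cos(8x) + C.


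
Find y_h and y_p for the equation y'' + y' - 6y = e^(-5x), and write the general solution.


Characteristic roots of r² + r - 6 = 0 are 2, -3.
y_h = C₁e^(2x) + C₂e^(-3x).
Forcing exponent -5 is not a characteristic root; try y_p = Ae^(-5x).
Substitute: A·(25 + (1)·-5 + (-6)) = A·14 = 1, so A = 1/14.
General solution: y = C₁e^(2x) + C₂e^(-3x) + (1/14)e^(-5x).


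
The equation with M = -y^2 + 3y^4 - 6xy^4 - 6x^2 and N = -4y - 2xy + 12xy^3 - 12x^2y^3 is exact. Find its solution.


Check exactness: ∂M/∂y = -2y + 12y^3 - 24xy^3 and ∂N/∂x = -2y + 12y^3 - 24xy^3; equal, so the equation is exact.
Integrate M with respect to x (treating y as constant): ∫M dx = -xy^2 + 3xy^4 - 3x^2y^4 - 2x^3 + h(y).
Differentiate w.r.t. y and set equal to N: the x-dependent terms already match, leaving h'(y) = -4y. Integrate: h(y) = -2y^2.
So F(x,y) = -2y^2 - xy^2 + 3xy^4 - 3x^2y^4 - 2x^3.
General solution: -2y^2 - xy^2 + 3xy^4 - 3x^2y^4 - 2x^3 = C.


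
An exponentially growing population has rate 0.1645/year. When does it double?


Exponential growth: P(t) = P₀ e^(0.1645t). Set P(t)/P₀ = 2: e^(0.1645t) = 2.
Solve: t = ln(2)/0.1645 ≈ 4.21 years.


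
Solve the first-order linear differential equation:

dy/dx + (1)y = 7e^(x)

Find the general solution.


P(x) = 1 ⇒ μ = e^(x).
(μ y)' = 7e^(2x) ⇒ μ y = (7/2)e^(2x) + C.
Divide by μ: y = (7/2)e^(x) + Ce^(-x).


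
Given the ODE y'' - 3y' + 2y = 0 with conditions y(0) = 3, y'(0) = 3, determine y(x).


Characteristic roots of r² - 3r + 2 = 0 are 1, 2.
General solution y = c₁ e^(x) + c₂ e^(2x).
Apply y(0) = 3: c₁ + c₂ = 3. Apply y'(0) = 3: 1 c₁ + 2 c₂ = 3.
Solve: c₁ = 3, c₂ = 0.
Particular solution: y = 3e^(x) + 0e^(2x).


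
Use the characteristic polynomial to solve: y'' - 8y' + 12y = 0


Characteristic equation: r² - 8r + 12 = 0.
Factor: (r - 6)(r - 2) = 0 ⇒ r = 6, 2 (distinct real).
General solution: y = C₁e^(6x) + C₂e^(2x).


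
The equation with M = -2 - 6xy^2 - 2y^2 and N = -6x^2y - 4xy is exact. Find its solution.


Check exactness: ∂M/∂y = -12xy - 4y and ∂N/∂x = -12xy - 4y; equal, so the equation is exact.
Integrate M with respect to x (treating y as constant): ∫M dx = -2x - 3x^2y^2 - 2xy^2 + h(y).
Differentiate w.r.t. y and set equal to N: all terms match, so h'(y) = 0 and h is a constant absorbed into C.
General solution: -2x - 3x^2y^2 - 2xy^2 = C.


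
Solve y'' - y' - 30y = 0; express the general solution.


Characteristic equation: r² - r - 30 = 0.
Factor: (r + 5)(r - 6) = 0 ⇒ r = -5, 6 (distinct real).
General solution: y = C₁e^(-5x) + C₂e^(6x).


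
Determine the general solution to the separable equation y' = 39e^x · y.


Separate variables: dy/y = 39e^x dx.
Integrate: ln|y| = 39e^x + C₀.
Exponentiate: y = Ce^(39e^x).


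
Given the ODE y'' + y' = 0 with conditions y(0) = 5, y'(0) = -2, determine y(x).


Characteristic roots of r² + r = 0 are -1, 0.
General solution y = c₁ e^(-x) + c₂.
Apply y(0) = 5: c₁ + c₂ = 5. Apply y'(0) = -2: -1 c₁ + 0 c₂ = -2.
Solve: c₁ = 2, c₂ = 3.
Particular solution: y = 2e^(-x) + 3.


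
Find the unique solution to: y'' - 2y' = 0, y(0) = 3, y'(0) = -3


Characteristic roots of r² - 2r = 0 are 2, 0.
General solution y = c₁ e^(2x) + c₂.
Apply y(0) = 3: c₁ + c₂ = 3. Apply y'(0) = -3: 2 c₁ + 0 c₂ = -3.
Solve: c₁ = -3/2, c₂ = 9/2.
Particular solution: y = -(3/2)e^(2x) + 9/2.


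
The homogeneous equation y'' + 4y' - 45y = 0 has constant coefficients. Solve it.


Characteristic equation: r² + 4r - 45 = 0.
Factor: (r + 9)(r - 5) = 0 ⇒ r = -9, 5 (distinct real).
General solution: y = C₁e^(-9x) + C₂e^(5x).


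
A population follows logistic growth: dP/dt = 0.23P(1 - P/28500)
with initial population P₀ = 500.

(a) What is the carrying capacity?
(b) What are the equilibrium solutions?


Logistic ODE dP/dt = 0.23P(1 - P/28500) has equilibria where dP/dt = 0, i.e. P = 0 or P = 28500.
The coefficient (1 - P/K) = 0 when P = K, identifying K = 28500 as the carrying capacity.
(a) K = 28500; (b) equilibria P = 0 and P = 28500.


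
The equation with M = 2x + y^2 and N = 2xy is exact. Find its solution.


Check exactness: ∂M/∂y = 2y and ∂N/∂x = 2y; equal, so the equation is exact.
Integrate M with respect to x (treating y as constant): ∫M dx = x^2 + xy^2 + h(y).
Differentiate w.r.t. y and set equal to N: all terms match, so h'(y) = 0 and h is a constant absorbed into C.
General solution: x^2 + xy^2 = C.


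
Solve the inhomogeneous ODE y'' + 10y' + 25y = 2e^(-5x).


Characteristic polynomial (r + 5)² = 0; repeated root r = -5.
y_h = (C₁ + C₂x)e^(-5x). Forcing matches the repeated root (resonance), so try y_p = Ax² e^(-5x).
Substitute and solve for A: 2A = 2, so A = 1.
General solution: y = (C₁ + C₂x + x²)e^(-5x).


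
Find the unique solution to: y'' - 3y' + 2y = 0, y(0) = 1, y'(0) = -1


Characteristic roots of r² - 3r + 2 = 0 are 1, 2.
General solution y = c₁ e^(x) + c₂ e^(2x).
Apply y(0) = 1: c₁ + c₂ = 1. Apply y'(0) = -1: 1 c₁ + 2 c₂ = -1.
Solve: c₁ = 3, c₂ = -2.
Particular solution: y = 3e^(x) - 2e^(2x).


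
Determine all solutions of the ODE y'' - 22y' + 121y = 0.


Characteristic equation: r² - 22r + 121 = 0, i.e. (r - 11)² = 0.
Repeated root r = 11; include an x factor for the second linearly independent solution.
General solution: y = (C₁ + C₂x)e^(11x).


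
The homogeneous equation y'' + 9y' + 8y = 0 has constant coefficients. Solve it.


Characteristic equation: r² + 9r + 8 = 0.
Factor: (r + 8)(r + 1) = 0 ⇒ r = -8, -1 (distinct real).
General solution: y = C₁e^(-8x) + C₂e^(-x).


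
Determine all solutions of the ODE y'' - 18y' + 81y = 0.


Characteristic equation: r² - 18r + 81 = 0, i.e. (r - 9)² = 0.
Repeated root r = 9; include an x factor for the second linearly independent solution.
General solution: y = (C₁ + C₂x)e^(9x).


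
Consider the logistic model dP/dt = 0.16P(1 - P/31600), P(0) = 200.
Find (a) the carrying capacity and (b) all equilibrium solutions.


Logistic ODE dP/dt = 0.16P(1 - P/31600) has equilibria where dP/dt = 0, i.e. P = 0 or P = 31600.
The coefficient (1 - P/K) = 0 when P = K, identifying K = 31600 as the carrying capacity.
(a) K = 31600; (b) equilibria P = 0 and P = 31600.


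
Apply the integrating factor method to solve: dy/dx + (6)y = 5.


P(x) = 6, Q(x) = 5; integrating factor μ = e^(6x).
(μ y)' = 5e^(6x) ⇒ μ y = (5/6)e^(6x) + C.
Divide by μ: y = 5/6 + Ce^(-6x).


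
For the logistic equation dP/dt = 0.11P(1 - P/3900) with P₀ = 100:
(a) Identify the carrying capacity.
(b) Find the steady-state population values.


Logistic ODE dP/dt = 0.11P(1 - P/3900) has equilibria where dP/dt = 0, i.e. P = 0 or P = 3900.
The coefficient (1 - P/K) = 0 when P = K, identifying K = 3900 as the carrying capacity.
(a) K = 3900; (b) equilibria P = 0 and P = 3900.


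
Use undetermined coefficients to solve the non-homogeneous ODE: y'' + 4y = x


Homogeneous: r² + 4 = 0 ⇒ r = ±2i, y_h = C₁cos(2x) + C₂sin(2x).
Polynomial forcing; try y_p = Ax + B. Then y_p'' + 4 y_p = 4(Ax + B) = x, so B = 0 and A = 1/4.
General solution: y = C₁cos(2x) + C₂sin(2x) + (1/4)x.


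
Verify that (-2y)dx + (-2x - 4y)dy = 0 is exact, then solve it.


Check exactness: ∂M/∂y = -2 and ∂N/∂x = -2; equal, so the equation is exact.
Integrate M with respect to x (treating y as constant): ∫M dx = -2xy + h(y).
Differentiate w.r.t. y and set equal to N: the x-dependent terms already match, leaving h'(y) = -4y. Integrate: h(y) = -2y^2.
So F(x,y) = -2xy - 2y^2.
General solution: -2xy - 2y^2 = C.


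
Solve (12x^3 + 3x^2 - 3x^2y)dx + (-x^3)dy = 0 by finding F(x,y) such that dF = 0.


Check exactness: ∂M/∂y = -3x^2 and ∂N/∂x = -3x^2; equal, so the equation is exact.
Integrate M with respect to x (treating y as constant): ∫M dx = 3x^4 + x^3 - x^3y + h(y).
Differentiate w.r.t. y and set equal to N: all terms match, so h'(y) = 0 and h is a constant absorbed into C.
General solution: 3x^4 + x^3 - x^3y = C.


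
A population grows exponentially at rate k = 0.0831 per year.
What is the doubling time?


Exponential growth: P(t) = P₀ e^(0.0831t). Set P(t)/P₀ = 2: e^(0.0831t) = 2.
Solve: t = ln(2)/0.0831 ≈ 8.34 years.


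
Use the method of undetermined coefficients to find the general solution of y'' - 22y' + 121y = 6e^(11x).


Characteristic polynomial (r - 11)² = 0; repeated root r = 11.
y_h = (C₁ + C₂x)e^(11x). Forcing matches the repeated root (resonance), so try y_p = Ax² e^(11x).
Substitute and solve for A: 2A = 6, so A = 3.
General solution: y = (C₁ + C₂x + 3x²)e^(11x).


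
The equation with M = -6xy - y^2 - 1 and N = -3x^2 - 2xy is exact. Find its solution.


Check exactness: ∂M/∂y = -6x - 2y and ∂N/∂x = -6x - 2y; equal, so the equation is exact.
Integrate M with respect to x (treating y as constant): ∫M dx = -3x^2y - xy^2 - x + h(y).
Differentiate w.r.t. y and set equal to N: all terms match, so h'(y) = 0 and h is a constant absorbed into C.
General solution: -3x^2y - xy^2 - x = C.


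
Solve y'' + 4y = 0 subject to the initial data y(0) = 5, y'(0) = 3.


Characteristic roots of r² + 4 = 0 are ±2i, so y = C₁cos(2x) + C₂sin(2x).
Apply y(0) = 5: C₁ = 5. Differentiate and apply y'(0) = 3: 2·C₂ = 3, so C₂ = 3/2.
Particular solution: y = 5cos(2x) + (3/2)sin(2x).


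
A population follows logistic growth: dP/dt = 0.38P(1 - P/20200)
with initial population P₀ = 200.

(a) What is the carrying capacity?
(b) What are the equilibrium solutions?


Logistic ODE dP/dt = 0.38P(1 - P/20200) has equilibria where dP/dt = 0, i.e. P = 0 or P = 20200.
The coefficient (1 - P/K) = 0 when P = K, identifying K = 20200 as the carrying capacity.
(a) K = 20200; (b) equilibria P = 0 and P = 20200.


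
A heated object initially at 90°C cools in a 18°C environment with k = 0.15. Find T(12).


Newton's law: dT/dt = -k(T - T_a) has solution T(t) = T_a + (T₀ - T_a)e^(-kt).
Plug in T_a = 18, T₀ = 90, k = 0.15, t = 12: T(12) = 18 + (72)e^(-1.80) ≈ 29.9°C.


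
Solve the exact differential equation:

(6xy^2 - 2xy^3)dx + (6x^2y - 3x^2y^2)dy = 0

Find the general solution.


Check exactness: ∂M/∂y = 12xy - 6xy^2 and ∂N/∂x = 12xy - 6xy^2; equal, so the equation is exact.
Integrate M with respect to x (treating y as constant): ∫M dx = 3x^2y^2 - x^2y^3 + h(y).
Differentiate w.r.t. y and set equal to N: all terms match, so h'(y) = 0 and h is a constant absorbed into C.
General solution: 3x^2y^2 - x^2y^3 = C.


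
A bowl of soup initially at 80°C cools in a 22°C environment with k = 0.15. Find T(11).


Newton's law: dT/dt = -k(T - T_a) has solution T(t) = T_a + (T₀ - T_a)e^(-kt).
Plug in T_a = 22, T₀ = 80, k = 0.15, t = 11: T(11) = 22 + (58)e^(-1.65) ≈ 33.1°C.


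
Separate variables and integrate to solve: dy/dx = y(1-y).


Separate: dy/[y(1-y)] =  dx.
Partial fractions: 1/[y(1-y)] = 1/y + 1/(1-y).
Integrate: ln|y/(1-y)| = x + C₀.
Solve for y: y = 1/(1 + Ce^(-x)).


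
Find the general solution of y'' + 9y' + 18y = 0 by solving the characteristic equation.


Characteristic equation: r² + 9r + 18 = 0.
Factor: (r + 3)(r + 6) = 0 ⇒ r = -3, -6 (distinct real).
General solution: y = C₁e^(-3x) + C₂e^(-6x).


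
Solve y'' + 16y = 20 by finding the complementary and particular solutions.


Homogeneous part: r² + 16 = 0 ⇒ r = ±4i, so y_h = C₁cos(4x) + C₂sin(4x).
Try constant y_p = A; plug in: 16A = 20 ⇒ A = 5/4.
General solution: y = C₁cos(4x) + C₂sin(4x) + 5/4.


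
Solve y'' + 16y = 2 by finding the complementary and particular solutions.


Homogeneous part: r² + 16 = 0 ⇒ r = ±4i, so y_h = C₁cos(4x) + C₂sin(4x).
Try constant y_p = A; plug in: 16A = 2 ⇒ A = 1/8.
General solution: y = C₁cos(4x) + C₂sin(4x) + 1/8.


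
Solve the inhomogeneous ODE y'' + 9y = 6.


Homogeneous part: r² + 9 = 0 ⇒ r = ±3i, so y_h = C₁cos(3x) + C₂sin(3x).
Try constant y_p = A; plug in: 9A = 6 ⇒ A = 2/3.
General solution: y = C₁cos(3x) + C₂sin(3x) + 2/3.


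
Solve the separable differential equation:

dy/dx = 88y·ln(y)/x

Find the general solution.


Separate: dy/[y ln(y)] = 88 dx/x.
Substitute u = ln(y): du/u = 88 dx/x.
Integrate: ln|ln(y)| = 88ln|x| + C₀, hence ln(y) = C·x^88.


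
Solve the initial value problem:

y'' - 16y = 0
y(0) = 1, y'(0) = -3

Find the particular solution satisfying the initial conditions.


Characteristic roots of r² - 16 = 0 are -4, 4.
General solution y = c₁ e^(-4x) + c₂ e^(4x).
Apply y(0) = 1: c₁ + c₂ = 1. Apply y'(0) = -3: -4 c₁ + 4 c₂ = -3.
Solve: c₁ = 7/8, c₂ = 1/8.
Particular solution: y = (7/8)e^(-4x) + (1/8)e^(4x).


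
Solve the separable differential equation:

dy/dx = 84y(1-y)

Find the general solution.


Separate: dy/[y(1-y)] = 84 dx.
Partial fractions: 1/[y(1-y)] = 1/y + 1/(1-y).
Integrate: ln|y/(1-y)| = 84x + C₀.
Solve for y: y = 1/(1 + Ce^(-84x)).


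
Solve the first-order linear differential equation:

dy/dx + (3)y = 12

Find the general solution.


P(x) = 3, Q(x) = 12; integrating factor μ = e^(3x).
(μ y)' = 12e^(3x) ⇒ μ y = 4e^(3x) + C.
Divide by μ: y = 4 + Ce^(-3x).


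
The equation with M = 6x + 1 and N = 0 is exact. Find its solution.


Check exactness: ∂M/∂y = 0 and ∂N/∂x = 0; equal, so the equation is exact.
Integrate M with respect to x (treating y as constant): ∫M dx = 3x^2 + x + h(y).
Differentiate w.r.t. y and set equal to N: all terms match, so h'(y) = 0 and h is a constant absorbed into C.
General solution: 3x^2 + x = C.


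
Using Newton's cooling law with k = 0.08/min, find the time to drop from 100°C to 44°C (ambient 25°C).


From T(t) = T_a + (T₀ - T_a)e^(-kt), set T(t) = 44:
(44 - 25) / (100 - 25) = e^(-0.08t), so t = -ln(0.253)/0.08 ≈ 17.2 minutes.


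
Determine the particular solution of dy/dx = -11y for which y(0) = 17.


General solution of y' = -11y is y = Ce^(-11x).
Apply y(0) = 17: C = 17.
Particular solution: y = 17e^(-11x).


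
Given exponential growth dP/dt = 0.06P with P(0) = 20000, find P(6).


The ODE dP/dt = 0.06P has solution P(t) = P(0)e^(0.06t).
Substitute P(0) = 20000 and t = 6: P(6) = 20000 e^(0.36) ≈ 28667.


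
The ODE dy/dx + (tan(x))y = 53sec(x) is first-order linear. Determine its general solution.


P(x) = tan(x) ⇒ μ = e^(∫tan(x)dx) = sec(x).
(sec(x) y)' = 53sec²(x) ⇒ sec(x) y = 53tan(x) + C.
Multiply by cos(x): y = 53sin(x) + C·cos(x).


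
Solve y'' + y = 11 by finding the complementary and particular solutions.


Homogeneous part: r² + 1 = 0 ⇒ r = ±1i, so y_h = C₁cos(x) + C₂sin(x).
Try constant y_p = A; plug in: 1A = 11 ⇒ A = 11.
General solution: y = C₁cos(x) + C₂sin(x) + 11.


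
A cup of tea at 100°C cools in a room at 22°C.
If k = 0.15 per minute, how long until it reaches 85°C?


From T(t) = T_a + (T₀ - T_a)e^(-kt), set T(t) = 85:
(85 - 22) / (100 - 22) = e^(-0.15t), so t = -ln(0.808)/0.15 ≈ 1.4 minutes.


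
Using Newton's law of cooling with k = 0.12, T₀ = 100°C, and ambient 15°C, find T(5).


Newton's law: dT/dt = -k(T - T_a) has solution T(t) = T_a + (T₀ - T_a)e^(-kt).
Plug in T_a = 15, T₀ = 100, k = 0.12, t = 5: T(5) = 15 + (85)e^(-0.60) ≈ 61.6°C.


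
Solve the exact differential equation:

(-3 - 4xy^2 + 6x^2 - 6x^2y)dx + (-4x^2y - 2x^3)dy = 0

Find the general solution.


Check exactness: ∂M/∂y = -8xy - 6x^2 and ∂N/∂x = -8xy - 6x^2; equal, so the equation is exact.
Integrate M with respect to x (treating y as constant): ∫M dx = -3x - 2x^2y^2 + 2x^3 - 2x^3y + h(y).
Differentiate w.r.t. y and set equal to N: all terms match, so h'(y) = 0 and h is a constant absorbed into C.
General solution: -3x - 2x^2y^2 + 2x^3 - 2x^3y = C.


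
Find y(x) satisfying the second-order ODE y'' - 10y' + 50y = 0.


Characteristic equation: r² - 10r + 50 = 0.
Discriminant is negative; roots r = 5 ± 5i (complex conjugate pair).
General solution uses e^(α x)(C₁ cos(β x) + C₂ sin(β x)): y = e^(5x)(C₁cos(5x) + C₂sin(5x)).


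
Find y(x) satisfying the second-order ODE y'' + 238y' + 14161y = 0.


Characteristic equation: r² + 238r + 14161 = 0, i.e. (r + 119)² = 0.
Repeated root r = -119; include an x factor for the second linearly independent solution.
General solution: y = (C₁ + C₂x)e^(-119x).


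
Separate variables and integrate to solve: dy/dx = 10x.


Integrate both sides with respect to x: y = ∫ 10x dx = 5x^2 + C.


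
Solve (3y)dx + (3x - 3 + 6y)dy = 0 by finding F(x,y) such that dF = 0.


Check exactness: ∂M/∂y = 3 and ∂N/∂x = 3; equal, so the equation is exact.
Integrate M with respect to x (treating y as constant): ∫M dx = 3xy + h(y).
Differentiate w.r.t. y and set equal to N: the x-dependent terms already match, leaving h'(y) = -3 + 6y. Integrate: h(y) = -3y + 3y^2.
So F(x,y) = 3xy - 3y + 3y^2.
General solution: 3xy - 3y + 3y^2 = C.


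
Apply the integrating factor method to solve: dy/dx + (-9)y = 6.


P(x) = -9 ⇒ μ = e^(-9x).
(μ y)' = 6e^(-9x) ⇒ μ y = -(2/3)e^(-9x) + C.
Divide by μ: y = -2/3 + Ce^(9x).


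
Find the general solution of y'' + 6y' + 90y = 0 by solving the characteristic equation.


Characteristic equation: r² + 6r + 90 = 0.
Discriminant is negative; roots r = -3 ± 9i (complex conjugate pair).
General solution uses e^(α x)(C₁ cos(β x) + C₂ sin(β x)): y = e^(-3x)(C₁cos(9x) + C₂sin(9x)).


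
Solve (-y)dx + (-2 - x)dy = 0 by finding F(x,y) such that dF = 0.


Check exactness: ∂M/∂y = -1 and ∂N/∂x = -1; equal, so the equation is exact.
Integrate M with respect to x (treating y as constant): ∫M dx = -xy + h(y).
Differentiate w.r.t. y and set equal to N: the x-dependent terms already match, leaving h'(y) = -2. Integrate: h(y) = -2y.
So F(x,y) = -2y - xy.
General solution: -2y - xy = C.


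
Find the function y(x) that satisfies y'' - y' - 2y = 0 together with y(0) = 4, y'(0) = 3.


Characteristic roots of r² - r - 2 = 0 are -1, 2.
General solution y = c₁ e^(-x) + c₂ e^(2x).
Apply y(0) = 4: c₁ + c₂ = 4. Apply y'(0) = 3: -1 c₁ + 2 c₂ = 3.
Solve: c₁ = 5/3, c₂ = 7/3.
Particular solution: y = (5/3)e^(-x) + (7/3)e^(2x).


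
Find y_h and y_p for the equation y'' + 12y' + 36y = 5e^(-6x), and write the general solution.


Characteristic polynomial (r + 6)² = 0; repeated root r = -6.
y_h = (C₁ + C₂x)e^(-6x). Forcing matches the repeated root (resonance), so try y_p = Ax² e^(-6x).
Substitute and solve for A: 2A = 5, so A = 5/2.
General solution: y = (C₁ + C₂x + (5/2)x²)e^(-6x).


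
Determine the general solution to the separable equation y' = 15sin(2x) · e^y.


Separate: e^(-y) dy = 15sin(2x) dx.
Integrate: -e^(-y) = -(15/2)cos(2x) + C₀.
Rearrange: e^(-y) = (15/2)cos(2x) + C.


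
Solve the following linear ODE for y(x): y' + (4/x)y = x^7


P(x) = 4/x ⇒ μ = x^4.
(x^4 y)' = x^11 ⇒ x^4 y = x^12/(12) + C.
Solve for y: y = (1/12)x^8 + C/x^4.


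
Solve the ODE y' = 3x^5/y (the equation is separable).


Separate variables: y dy = 3x^5 dx.
Integrate both sides: y²/2 = (1/2)x^6 + C₀.
Multiply by 2: y² = x^6 + C.


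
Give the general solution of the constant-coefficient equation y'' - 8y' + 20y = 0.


Characteristic equation: r² - 8r + 20 = 0.
Discriminant is negative; roots r = 4 ± 2i (complex conjugate pair).
General solution uses e^(α x)(C₁ cos(β x) + C₂ sin(β x)): y = e^(4x)(C₁cos(2x) + C₂sin(2x)).


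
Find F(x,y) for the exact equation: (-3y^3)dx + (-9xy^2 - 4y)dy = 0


Check exactness: ∂M/∂y = -9y^2 and ∂N/∂x = -9y^2; equal, so the equation is exact.
Integrate M with respect to x (treating y as constant): ∫M dx = -3xy^3 + h(y).
Differentiate w.r.t. y and set equal to N: the x-dependent terms already match, leaving h'(y) = -4y. Integrate: h(y) = -2y^2.
So F(x,y) = -3xy^3 - 2y^2.
General solution: -3xy^3 - 2y^2 = C.


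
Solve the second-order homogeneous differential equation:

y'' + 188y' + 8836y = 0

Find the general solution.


Characteristic equation: r² + 188r + 8836 = 0, i.e. (r + 94)² = 0.
Repeated root r = -94; include an x factor for the second linearly independent solution.
General solution: y = (C₁ + C₂x)e^(-94x).


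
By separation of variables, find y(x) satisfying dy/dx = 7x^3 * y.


Separate variables: dy/y = 7x^3 dx.
Integrate: ln|y| = (7/4)x^4 + C₀.
Exponentiate: y = Ce^((7/4)x^4).


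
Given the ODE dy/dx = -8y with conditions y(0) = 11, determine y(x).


General solution of y' = -8y is y = Ce^(-8x).
Apply y(0) = 11: C = 11.
Particular solution: y = 11e^(-8x).


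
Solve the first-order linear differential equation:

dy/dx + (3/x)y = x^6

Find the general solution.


P(x) = 3/x ⇒ μ = x^3.
(x^3 y)' = x^9 ⇒ x^3 y = x^10/(10) + C.
Solve for y: y = (1/10)x^7 + C/x^3.


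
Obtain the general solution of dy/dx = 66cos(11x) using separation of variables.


g(y) = 1, so integrate directly: y = ∫ 66cos(11x) dx = 6sin(11x) + C.


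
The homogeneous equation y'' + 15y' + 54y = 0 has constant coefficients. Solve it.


Characteristic equation: r² + 15r + 54 = 0.
Factor: (r + 9)(r + 6) = 0 ⇒ r = -9, -6 (distinct real).
General solution: y = C₁e^(-9x) + C₂e^(-6x).


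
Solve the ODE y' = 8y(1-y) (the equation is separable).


Separate: dy/[y(1-y)] = 8 dx.
Partial fractions: 1/[y(1-y)] = 1/y + 1/(1-y).
Integrate: ln|y/(1-y)| = 8x + C₀.
Solve for y: y = 1/(1 + Ce^(-8x)).


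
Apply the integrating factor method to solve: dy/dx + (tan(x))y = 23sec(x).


P(x) = tan(x) ⇒ μ = e^(∫tan(x)dx) = sec(x).
(sec(x) y)' = 23sec²(x) ⇒ sec(x) y = 23tan(x) + C.
Multiply by cos(x): y = 23sin(x) + C·cos(x).


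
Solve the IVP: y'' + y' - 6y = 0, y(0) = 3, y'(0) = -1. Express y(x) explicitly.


Characteristic roots of r² + r - 6 = 0 are -3, 2.
General solution y = c₁ e^(-3x) + c₂ e^(2x).
Apply y(0) = 3: c₁ + c₂ = 3. Apply y'(0) = -1: -3 c₁ + 2 c₂ = -1.
Solve: c₁ = 7/5, c₂ = 8/5.
Particular solution: y = (7/5)e^(-3x) + (8/5)e^(2x).


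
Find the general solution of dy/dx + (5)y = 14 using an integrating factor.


P(x) = 5, Q(x) = 14; integrating factor μ = e^(5x).
(μ y)' = 14e^(5x) ⇒ μ y = (14/5)e^(5x) + C.
Divide by μ: y = 14/5 + Ce^(-5x).


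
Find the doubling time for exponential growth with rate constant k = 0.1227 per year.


Exponential growth: P(t) = P₀ e^(0.1227t). Set P(t)/P₀ = 2: e^(0.1227t) = 2.
Solve: t = ln(2)/0.1227 ≈ 5.65 years.


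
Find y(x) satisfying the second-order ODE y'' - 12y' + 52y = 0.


Characteristic equation: r² - 12r + 52 = 0.
Discriminant is negative; roots r = 6 ± 4i (complex conjugate pair).
General solution uses e^(α x)(C₁ cos(β x) + C₂ sin(β x)): y = e^(6x)(C₁cos(4x) + C₂sin(4x)).


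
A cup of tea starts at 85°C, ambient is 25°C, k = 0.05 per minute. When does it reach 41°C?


From T(t) = T_a + (T₀ - T_a)e^(-kt), set T(t) = 41:
(41 - 25) / (85 - 25) = e^(-0.05t), so t = -ln(0.267)/0.05 ≈ 26.4 minutes.


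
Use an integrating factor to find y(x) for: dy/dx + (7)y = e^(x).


P(x) = 7 ⇒ μ = e^(7x).
(μ y)' = e^(8x) ⇒ μ y = e^(8x)/8 + C.
Divide by μ: y = (1/8)e^(x) + Ce^(-7x).


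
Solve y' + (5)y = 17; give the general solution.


P(x) = 5, Q(x) = 17; integrating factor μ = e^(5x).
(μ y)' = 17e^(5x) ⇒ μ y = (17/5)e^(5x) + C.
Divide by μ: y = 17/5 + Ce^(-5x).


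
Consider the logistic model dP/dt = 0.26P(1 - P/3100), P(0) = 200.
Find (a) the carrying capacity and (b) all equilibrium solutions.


Logistic ODE dP/dt = 0.26P(1 - P/3100) has equilibria where dP/dt = 0, i.e. P = 0 or P = 3100.
The coefficient (1 - P/K) = 0 when P = K, identifying K = 3100 as the carrying capacity.
(a) K = 3100; (b) equilibria P = 0 and P = 3100.


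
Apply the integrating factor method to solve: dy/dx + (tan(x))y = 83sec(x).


P(x) = tan(x) ⇒ μ = e^(∫tan(x)dx) = sec(x).
(sec(x) y)' = 83sec²(x) ⇒ sec(x) y = 83tan(x) + C.
Multiply by cos(x): y = 83sin(x) + C·cos(x).


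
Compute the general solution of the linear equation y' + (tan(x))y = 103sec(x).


P(x) = tan(x) ⇒ μ = e^(∫tan(x)dx) = sec(x).
(sec(x) y)' = 103sec²(x) ⇒ sec(x) y = 103tan(x) + C.
Multiply by cos(x): y = 103sin(x) + C·cos(x).


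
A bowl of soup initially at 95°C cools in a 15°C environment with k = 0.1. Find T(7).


Newton's law: dT/dt = -k(T - T_a) has solution T(t) = T_a + (T₀ - T_a)e^(-kt).
Plug in T_a = 15, T₀ = 95, k = 0.1, t = 7: T(7) = 15 + (80)e^(-0.70) ≈ 54.7°C.


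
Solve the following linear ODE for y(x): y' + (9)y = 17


P(x) = 9, Q(x) = 17; integrating factor μ = e^(9x).
(μ y)' = 17e^(9x) ⇒ μ y = (17/9)e^(9x) + C.
Divide by μ: y = 17/9 + Ce^(-9x).


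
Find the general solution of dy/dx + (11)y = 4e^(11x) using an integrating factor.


P(x) = 11 ⇒ μ = e^(11x).
(μ y)' = 4e^(22x) ⇒ μ y = (4/22)e^(22x) + C.
Divide by μ: y = (2/11)e^(11x) + Ce^(-11x).


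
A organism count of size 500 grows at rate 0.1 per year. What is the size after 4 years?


The ODE dP/dt = 0.1P has solution P(t) = P(0)e^(0.1t).
Substitute P(0) = 500 and t = 4: P(4) = 500 e^(0.40) ≈ 746.


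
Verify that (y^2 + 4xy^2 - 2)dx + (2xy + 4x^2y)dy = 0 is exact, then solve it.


Check exactness: ∂M/∂y = 2y + 8xy and ∂N/∂x = 2y + 8xy; equal, so the equation is exact.
Integrate M with respect to x (treating y as constant): ∫M dx = xy^2 + 2x^2y^2 - 2x + h(y).
Differentiate w.r.t. y and set equal to N: all terms match, so h'(y) = 0 and h is a constant absorbed into C.
General solution: xy^2 + 2x^2y^2 - 2x = C.


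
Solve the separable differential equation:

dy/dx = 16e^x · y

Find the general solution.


Separate variables: dy/y = 16e^x dx.
Integrate: ln|y| = 16e^x + C₀.
Exponentiate: y = Ce^(16e^x).


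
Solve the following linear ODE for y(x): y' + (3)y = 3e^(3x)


P(x) = 3 ⇒ μ = e^(3x).
(μ y)' = 3e^(6x) ⇒ μ y = (3/6)e^(6x) + C.
Divide by μ: y = (1/2)e^(3x) + Ce^(-3x).


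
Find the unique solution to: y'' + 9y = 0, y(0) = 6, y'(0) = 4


Characteristic roots of r² + 9 = 0 are ±3i, so y = C₁cos(3x) + C₂sin(3x).
Apply y(0) = 6: C₁ = 6. Differentiate and apply y'(0) = 4: 3·C₂ = 4, so C₂ = 4/3.
Particular solution: y = 6cos(3x) + (4/3)sin(3x).


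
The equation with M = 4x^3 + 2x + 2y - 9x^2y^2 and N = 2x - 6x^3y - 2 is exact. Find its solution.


Check exactness: ∂M/∂y = 2 - 18x^2y and ∂N/∂x = 2 - 18x^2y; equal, so the equation is exact.
Integrate M with respect to x (treating y as constant): ∫M dx = x^4 + x^2 + 2xy - 3x^3y^2 + h(y).
Differentiate w.r.t. y and set equal to N: the x-dependent terms already match, leaving h'(y) = -2. Integrate: h(y) = -2y.
So F(x,y) = x^4 + x^2 + 2xy - 3x^3y^2 - 2y.
General solution: x^4 + x^2 + 2xy - 3x^3y^2 - 2y = C.


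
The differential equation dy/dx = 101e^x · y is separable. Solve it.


Separate variables: dy/y = 101e^x dx.
Integrate: ln|y| = 101e^x + C₀.
Exponentiate: y = Ce^(101e^x).


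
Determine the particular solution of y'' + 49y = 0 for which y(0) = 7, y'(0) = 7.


Characteristic roots of r² + 49 = 0 are ±7i, so y = C₁cos(7x) + C₂sin(7x).
Apply y(0) = 7: C₁ = 7. Differentiate and apply y'(0) = 7: 7·C₂ = 7, so C₂ = 1.
Particular solution: y = 7cos(7x) + sin(7x).


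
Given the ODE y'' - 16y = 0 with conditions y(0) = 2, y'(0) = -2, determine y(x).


Characteristic roots of r² - 16 = 0 are -4, 4.
General solution y = c₁ e^(-4x) + c₂ e^(4x).
Apply y(0) = 2: c₁ + c₂ = 2. Apply y'(0) = -2: -4 c₁ + 4 c₂ = -2.
Solve: c₁ = 5/4, c₂ = 3/4.
Particular solution: y = (5/4)e^(-4x) + (3/4)e^(4x).


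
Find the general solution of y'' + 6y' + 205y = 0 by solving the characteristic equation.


Characteristic equation: r² + 6r + 205 = 0.
Discriminant is negative; roots r = -3 ± 14i (complex conjugate pair).
General solution uses e^(α x)(C₁ cos(β x) + C₂ sin(β x)): y = e^(-3x)(C₁cos(14x) + C₂sin(14x)).


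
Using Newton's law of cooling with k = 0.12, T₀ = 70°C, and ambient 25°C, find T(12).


Newton's law: dT/dt = -k(T - T_a) has solution T(t) = T_a + (T₀ - T_a)e^(-kt).
Plug in T_a = 25, T₀ = 70, k = 0.12, t = 12: T(12) = 25 + (45)e^(-1.44) ≈ 35.7°C.


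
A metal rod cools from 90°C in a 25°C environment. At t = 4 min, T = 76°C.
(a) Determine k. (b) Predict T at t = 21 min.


Newton's law: T(t) = T_a + (T₀ - T_a)e^(-kt).
(a) Use T(4) = 76: (76 - 25)/(90 - 25) = e^(-k·4), so k = -ln(0.785)/4 ≈ 0.0606.
(b) Apply k to t = 21: T(21) = 25 + (65)e^(-1.273) ≈ 43.2°C.


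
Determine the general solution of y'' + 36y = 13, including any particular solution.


Homogeneous part: r² + 36 = 0 ⇒ r = ±6i, so y_h = C₁cos(6x) + C₂sin(6x).
Try constant y_p = A; plug in: 36A = 13 ⇒ A = 13/36.
General solution: y = C₁cos(6x) + C₂sin(6x) + 13/36.


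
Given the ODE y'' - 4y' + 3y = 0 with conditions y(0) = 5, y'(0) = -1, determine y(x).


Characteristic roots of r² - 4r + 3 = 0 are 1, 3.
General solution y = c₁ e^(x) + c₂ e^(3x).
Apply y(0) = 5: c₁ + c₂ = 5. Apply y'(0) = -1: 1 c₁ + 3 c₂ = -1.
Solve: c₁ = 8, c₂ = -3.
Particular solution: y = 8e^(x) - 3e^(3x).


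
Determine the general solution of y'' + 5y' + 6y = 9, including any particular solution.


Characteristic roots of r² + 5r + 6 = 0 are -3, -2.
y_h = C₁e^(-3x) + C₂e^(-2x).
Constant forcing; try y_p = A. Then 6A = 9 ⇒ A = 3/2.
General solution: y = C₁e^(-3x) + C₂e^(-2x) + 3/2.


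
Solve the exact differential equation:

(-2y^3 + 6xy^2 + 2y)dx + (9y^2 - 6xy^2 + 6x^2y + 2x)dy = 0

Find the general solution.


Check exactness: ∂M/∂y = -6y^2 + 12xy + 2 and ∂N/∂x = -6y^2 + 12xy + 2; equal, so the equation is exact.
Integrate M with respect to x (treating y as constant): ∫M dx = -2xy^3 + 3x^2y^2 + 2xy + h(y).
Differentiate w.r.t. y and set equal to N: the x-dependent terms already match, leaving h'(y) = 9y^2. Integrate: h(y) = 3y^3.
So F(x,y) = 3y^3 - 2xy^3 + 3x^2y^2 + 2xy.
General solution: 3y^3 - 2xy^3 + 3x^2y^2 + 2xy = C.
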